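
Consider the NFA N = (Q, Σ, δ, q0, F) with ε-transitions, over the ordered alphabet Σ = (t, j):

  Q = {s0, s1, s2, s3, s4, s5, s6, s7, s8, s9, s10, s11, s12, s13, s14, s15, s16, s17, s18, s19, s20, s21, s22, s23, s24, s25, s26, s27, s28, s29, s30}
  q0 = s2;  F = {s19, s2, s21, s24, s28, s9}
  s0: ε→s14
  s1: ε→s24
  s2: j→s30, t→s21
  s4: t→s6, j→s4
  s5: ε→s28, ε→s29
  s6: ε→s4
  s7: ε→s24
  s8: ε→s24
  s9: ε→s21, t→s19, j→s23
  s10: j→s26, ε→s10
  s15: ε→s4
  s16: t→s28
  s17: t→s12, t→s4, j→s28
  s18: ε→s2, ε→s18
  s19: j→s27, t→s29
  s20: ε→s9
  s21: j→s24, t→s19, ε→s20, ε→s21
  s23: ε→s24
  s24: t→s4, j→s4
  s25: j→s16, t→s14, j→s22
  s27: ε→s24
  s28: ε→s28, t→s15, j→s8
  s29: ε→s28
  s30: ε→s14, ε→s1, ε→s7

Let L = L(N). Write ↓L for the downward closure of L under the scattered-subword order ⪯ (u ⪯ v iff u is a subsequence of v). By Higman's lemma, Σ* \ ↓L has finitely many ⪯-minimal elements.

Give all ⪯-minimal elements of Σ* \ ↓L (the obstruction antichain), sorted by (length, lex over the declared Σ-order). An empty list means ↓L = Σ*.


Antichain: [jt, jj, tttt].

|Q|=31, |F|=6, |δ|=44 (22 ε).
min D↑ (6 st, q0=0, F={4}): 0:t→1,j→2 1:t→3,j→2 2:t→4,j→4 3:t→5,j→2 4:t→4,j→4 5:t→4,j→2.
'jt': N↓-sim [18, 10, 2] end={s4,s6} — reject; 2/2 deletions ∈↓L.
'jj': N↓-sim [18, 10, 2] end={s4,s6} ∉↓L; 2/2 del acc.
'tttt': run [18, 13, 9, 7, 3] end={s15,s4,s6} rej; 4/4 del acc.
3 minimals (antichain).


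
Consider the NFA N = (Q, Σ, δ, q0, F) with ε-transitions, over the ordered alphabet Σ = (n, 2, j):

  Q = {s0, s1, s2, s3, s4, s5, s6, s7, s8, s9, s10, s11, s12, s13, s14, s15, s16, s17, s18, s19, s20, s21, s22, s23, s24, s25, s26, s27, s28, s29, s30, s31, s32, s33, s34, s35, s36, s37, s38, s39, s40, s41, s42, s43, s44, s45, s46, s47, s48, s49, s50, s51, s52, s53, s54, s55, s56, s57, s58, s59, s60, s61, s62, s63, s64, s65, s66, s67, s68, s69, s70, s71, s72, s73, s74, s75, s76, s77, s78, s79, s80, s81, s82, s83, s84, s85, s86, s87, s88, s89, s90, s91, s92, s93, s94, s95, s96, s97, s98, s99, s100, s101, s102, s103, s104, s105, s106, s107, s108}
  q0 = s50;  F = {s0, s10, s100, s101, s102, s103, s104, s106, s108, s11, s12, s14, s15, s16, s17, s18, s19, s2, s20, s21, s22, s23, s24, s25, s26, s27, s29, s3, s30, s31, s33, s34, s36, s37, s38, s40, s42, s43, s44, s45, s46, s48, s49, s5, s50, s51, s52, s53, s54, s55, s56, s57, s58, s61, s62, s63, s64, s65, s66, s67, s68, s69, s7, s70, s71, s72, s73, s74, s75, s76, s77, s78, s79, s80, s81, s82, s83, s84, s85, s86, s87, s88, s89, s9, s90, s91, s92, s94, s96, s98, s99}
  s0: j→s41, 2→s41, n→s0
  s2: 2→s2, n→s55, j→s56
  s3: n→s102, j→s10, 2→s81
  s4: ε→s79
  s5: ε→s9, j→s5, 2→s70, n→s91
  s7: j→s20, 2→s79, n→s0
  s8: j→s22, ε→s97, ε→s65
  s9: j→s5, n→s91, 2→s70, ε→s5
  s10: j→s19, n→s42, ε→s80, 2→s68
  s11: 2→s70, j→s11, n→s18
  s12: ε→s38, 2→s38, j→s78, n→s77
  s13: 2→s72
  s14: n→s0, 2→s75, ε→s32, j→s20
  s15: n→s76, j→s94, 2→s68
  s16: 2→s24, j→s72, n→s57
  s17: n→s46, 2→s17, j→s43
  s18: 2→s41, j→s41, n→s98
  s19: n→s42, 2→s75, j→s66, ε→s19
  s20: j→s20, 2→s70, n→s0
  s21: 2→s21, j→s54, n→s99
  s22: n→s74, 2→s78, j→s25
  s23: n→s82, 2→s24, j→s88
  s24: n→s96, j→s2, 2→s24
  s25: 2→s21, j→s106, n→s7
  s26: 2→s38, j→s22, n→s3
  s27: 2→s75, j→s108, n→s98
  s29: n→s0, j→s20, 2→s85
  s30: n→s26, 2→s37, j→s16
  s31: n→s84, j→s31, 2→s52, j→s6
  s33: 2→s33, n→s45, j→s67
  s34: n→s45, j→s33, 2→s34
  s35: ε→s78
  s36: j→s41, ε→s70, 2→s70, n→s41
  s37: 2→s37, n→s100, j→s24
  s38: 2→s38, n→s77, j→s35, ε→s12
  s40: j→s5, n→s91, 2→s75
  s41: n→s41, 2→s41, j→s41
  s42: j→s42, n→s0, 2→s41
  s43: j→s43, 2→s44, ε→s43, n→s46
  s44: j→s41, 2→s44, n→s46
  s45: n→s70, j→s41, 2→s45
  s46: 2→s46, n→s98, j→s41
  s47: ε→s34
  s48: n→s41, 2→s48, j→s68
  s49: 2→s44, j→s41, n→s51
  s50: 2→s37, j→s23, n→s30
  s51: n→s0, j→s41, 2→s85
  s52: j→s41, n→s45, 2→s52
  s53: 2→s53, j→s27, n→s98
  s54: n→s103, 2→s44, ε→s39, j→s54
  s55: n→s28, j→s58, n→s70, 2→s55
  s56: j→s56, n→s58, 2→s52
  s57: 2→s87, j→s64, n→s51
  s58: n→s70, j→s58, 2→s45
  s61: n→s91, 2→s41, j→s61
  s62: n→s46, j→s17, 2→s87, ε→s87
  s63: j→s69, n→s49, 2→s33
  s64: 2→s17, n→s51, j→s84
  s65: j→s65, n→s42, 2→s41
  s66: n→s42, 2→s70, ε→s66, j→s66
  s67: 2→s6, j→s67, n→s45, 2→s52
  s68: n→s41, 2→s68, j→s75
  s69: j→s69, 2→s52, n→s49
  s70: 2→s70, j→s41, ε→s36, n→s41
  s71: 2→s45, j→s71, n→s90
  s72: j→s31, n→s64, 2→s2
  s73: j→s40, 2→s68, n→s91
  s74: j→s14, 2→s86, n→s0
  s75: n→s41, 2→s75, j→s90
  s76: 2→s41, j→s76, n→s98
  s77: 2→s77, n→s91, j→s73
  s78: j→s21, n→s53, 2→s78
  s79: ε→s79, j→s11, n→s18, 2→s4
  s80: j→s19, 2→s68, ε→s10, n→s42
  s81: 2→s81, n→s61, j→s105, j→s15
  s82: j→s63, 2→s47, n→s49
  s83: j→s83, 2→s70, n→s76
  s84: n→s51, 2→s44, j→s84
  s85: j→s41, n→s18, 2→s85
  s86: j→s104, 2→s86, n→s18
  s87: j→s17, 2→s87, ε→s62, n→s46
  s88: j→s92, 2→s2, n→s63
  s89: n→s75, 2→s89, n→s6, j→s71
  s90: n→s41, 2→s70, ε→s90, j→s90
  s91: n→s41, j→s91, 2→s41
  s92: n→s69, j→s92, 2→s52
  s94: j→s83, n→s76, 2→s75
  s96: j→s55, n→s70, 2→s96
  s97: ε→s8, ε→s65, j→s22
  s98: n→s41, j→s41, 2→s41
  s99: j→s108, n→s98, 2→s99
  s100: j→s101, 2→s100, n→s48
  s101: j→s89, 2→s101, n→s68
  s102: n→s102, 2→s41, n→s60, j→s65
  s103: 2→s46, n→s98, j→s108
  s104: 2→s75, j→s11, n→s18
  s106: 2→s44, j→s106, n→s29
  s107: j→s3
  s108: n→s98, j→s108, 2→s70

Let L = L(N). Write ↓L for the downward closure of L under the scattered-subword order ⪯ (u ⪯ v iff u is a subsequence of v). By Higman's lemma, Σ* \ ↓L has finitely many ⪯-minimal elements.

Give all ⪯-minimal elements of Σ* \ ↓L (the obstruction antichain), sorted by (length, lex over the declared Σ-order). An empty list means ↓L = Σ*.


Antichain: [2nnn, jnnj, nnnn2, jjj2j, nnnj2n].

|Q|=109, |F|=91, |δ|=310 (24 ε).
min D↑ (87 st, q0=0, F={34}): 0:n→1,2→2,j→3 1:n→4,2→2,j→5 2:n→6,2→2,j→7 3:n→8,2→7,j→9 4:n→10,2→11,j→12 5:n→13,2→7,j→14 6:n→15,2→6,j→16 7:n→17,2→7,j→18 8:n→19,2→20,j→21 9:n→21,2→18,j→22 10:n→23,2→24,j→25 11:n→26,2→11,j→27 12:n→28,2→27,j→29 13:n→30,2→31,j→32 14:n→32,2→18,j→33 15:n→34,2→15,j→35 16:n→35,2→16,j→36 17:n→37,2→17,j→38 18:n→38,2→18,j→39 19:n→30,2→40,j→34 20:n→41,2→20,j→42 21:n→19,2→42,j→43 22:n→43,2→44,j→22 23:n→23,2→34,j→45 24:n→46,2→24,j→47 25:n→48,2→35,j→49 26:n→50,2→26,j→51 27:n→52,2→27,j→53 28:n→54,2→55,j→56 29:n→57,2→53,j→58 30:n→54,2→59,j→34 31:n→60,2→31,j→61 32:n→30,2→61,j→62 33:n→62,2→44,j→33 34:n→34,2→34,j→34 35:n→34,2→35,j→63 36:n→63,2→36,j→64 37:n→34,2→37,j→34 38:n→37,2→38,j→65 39:n→65,2→44,j→39 40:n→60,2→40,j→34 41:n→37,2→41,j→34 42:n→41,2→42,j→66 43:n→19,2→44,j→43 44:n→41,2→44,j→34 45:n→48,2→34,j→45 46:n→50,2→34,j→46 47:n→67,2→35,j→68 48:n→54,2→34,j→48 49:n→48,2→63,j→69 50:n→34,2→34,j→50 51:n→50,2→35,j→70 52:n→71,2→52,j→72 53:n→73,2→53,j→74 54:n→54,2→34,j→34 55:n→75,2→55,j→76 56:n→54,2→63,j→77 57:n→54,2→78,j→77 58:n→79,2→40,j→58 59:n→75,2→59,j→34 60:n→71,2→60,j→34 61:n→60,2→61,j→80 62:n→30,2→40,j→62 63:n→34,2→63,j→81 64:n→81,2→41,j→64 65:n→37,2→41,j→65 66:n→41,2→44,j→66 67:n→71,2→34,j→67 68:n→67,2→63,j→82 69:n→48,2→37,j→69 70:n→50,2→63,j→83 71:n→34,2→34,j→34 72:n→71,2→63,j→84 73:n→71,2→73,j→84 74:n→85,2→40,j→74 75:n→71,2→34,j→34 76:n→75,2→63,j→86 77:n→54,2→37,j→77 78:n→75,2→78,j→86 79:n→54,2→59,j→77 80:n→60,2→40,j→80 81:n→34,2→37,j→81 82:n→67,2→37,j→82 83:n→50,2→37,j→83 84:n→71,2→37,j→84 85:n→71,2→60,j→84 86:n→75,2→37,j→86 (ε-aug+det+¬).
'2nnn': N↓-sim [101, 65, 33, 11, 1] end={s41} rej; 4/4 deletions ∈↓L.
'jnnj': N↓-sim [101, 88, 54, 13, 1] end={s41} ∉↓L; 4/4 deletions ∈↓L.
'nnnn2': run [101, 97, 81, 53, 11, 1] end={s41} ∉↓L; 5/5 deletions ∈↓L.
'jjj2j': |S_i|=[101, 88, 65, 41, 11, 1] end={s41} ∉↓L; 5/5 del acc.
'nnnj2n': |S_i|=[101, 97, 81, 53, 33, 6, 1] end={s41} rej; 6/6 deletions ∈↓L.
5 words, ⪯-incomp.


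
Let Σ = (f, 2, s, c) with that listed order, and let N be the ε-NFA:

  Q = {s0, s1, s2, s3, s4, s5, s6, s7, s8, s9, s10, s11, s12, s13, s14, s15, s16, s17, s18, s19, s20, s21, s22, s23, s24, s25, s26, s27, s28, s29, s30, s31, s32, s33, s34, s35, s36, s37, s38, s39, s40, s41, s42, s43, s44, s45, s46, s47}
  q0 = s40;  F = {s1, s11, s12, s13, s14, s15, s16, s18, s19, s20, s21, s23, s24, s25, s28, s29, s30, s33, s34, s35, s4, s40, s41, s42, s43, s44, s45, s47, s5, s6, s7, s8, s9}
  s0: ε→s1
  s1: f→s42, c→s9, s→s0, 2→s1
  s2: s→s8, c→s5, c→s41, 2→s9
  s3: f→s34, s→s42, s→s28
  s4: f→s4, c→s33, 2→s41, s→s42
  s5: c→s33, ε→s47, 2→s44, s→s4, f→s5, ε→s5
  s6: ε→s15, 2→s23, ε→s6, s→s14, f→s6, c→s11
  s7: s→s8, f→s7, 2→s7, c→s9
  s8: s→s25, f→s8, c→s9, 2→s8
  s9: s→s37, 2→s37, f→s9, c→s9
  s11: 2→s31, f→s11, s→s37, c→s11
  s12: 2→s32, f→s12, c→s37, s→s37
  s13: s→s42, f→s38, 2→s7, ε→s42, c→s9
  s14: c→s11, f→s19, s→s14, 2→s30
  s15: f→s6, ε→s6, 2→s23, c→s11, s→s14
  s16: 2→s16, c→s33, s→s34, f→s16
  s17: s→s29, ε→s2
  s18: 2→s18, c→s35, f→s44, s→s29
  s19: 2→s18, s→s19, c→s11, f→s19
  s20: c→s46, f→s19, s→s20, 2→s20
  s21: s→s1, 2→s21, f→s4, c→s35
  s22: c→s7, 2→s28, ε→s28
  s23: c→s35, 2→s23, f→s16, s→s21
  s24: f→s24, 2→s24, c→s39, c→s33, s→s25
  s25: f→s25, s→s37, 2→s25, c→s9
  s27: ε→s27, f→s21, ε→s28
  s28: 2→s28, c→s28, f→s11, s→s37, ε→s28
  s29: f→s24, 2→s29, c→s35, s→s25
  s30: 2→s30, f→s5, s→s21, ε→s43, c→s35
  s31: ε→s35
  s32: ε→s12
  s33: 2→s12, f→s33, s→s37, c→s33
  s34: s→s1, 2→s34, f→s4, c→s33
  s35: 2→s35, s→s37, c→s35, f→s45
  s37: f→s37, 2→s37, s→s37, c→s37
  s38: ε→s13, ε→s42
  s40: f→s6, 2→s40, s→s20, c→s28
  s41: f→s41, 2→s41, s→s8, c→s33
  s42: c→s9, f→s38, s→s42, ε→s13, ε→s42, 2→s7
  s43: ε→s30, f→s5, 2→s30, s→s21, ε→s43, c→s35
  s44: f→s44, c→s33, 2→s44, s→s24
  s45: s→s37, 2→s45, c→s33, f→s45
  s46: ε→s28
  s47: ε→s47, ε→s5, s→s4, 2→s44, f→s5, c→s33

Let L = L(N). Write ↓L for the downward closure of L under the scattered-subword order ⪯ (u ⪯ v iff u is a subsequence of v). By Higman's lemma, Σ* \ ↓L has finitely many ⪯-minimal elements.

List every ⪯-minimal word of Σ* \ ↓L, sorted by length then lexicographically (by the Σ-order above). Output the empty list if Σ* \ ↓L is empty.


|Q|=48, |F|=33, |δ|=172 (24 ε).
min D↑ (30 st, q0=0, F={8}): 0:f→1,2→0,s→2,c→3 1:f→1,2→4,s→5,c→6 2:f→7,2→2,s→2,c→3 3:f→6,2→3,s→8,c→3 4:f→9,2→4,s→10,c→11 5:f→7,2→12,s→5,c→6 6:f→6,2→11,s→8,c→6 7:f→7,2→13,s→7,c→6 8:f→8,2→8,s→8,c→8 9:f→9,2→9,s→14,c→15 10:f→16,2→10,s→17,c→11 11:f→18,2→11,s→8,c→11 12:f→19,2→12,s→10,c→11 13:f→20,2→13,s→21,c→11 14:f→16,2→14,s→17,c→15 15:f→15,2→22,s→8,c→15 16:f→16,2→23,s→24,c→15 17:f→24,2→17,s→17,c→25 18:f→18,2→18,s→8,c→15 19:f→19,2→20,s→16,c→15 20:f→20,2→20,s→26,c→15 21:f→26,2→21,s→27,c→11 22:f→22,2→22,s→8,c→8 23:f→23,2→23,s→28,c→15 24:f→24,2→29,s→24,c→25 25:f→25,2→8,s→8,c→25 26:f→26,2→26,s→27,c→15 27:f→27,2→27,s→8,c→25 28:f→28,2→28,s→27,c→25 29:f→29,2→29,s→28,c→25 (ε-aug+det+¬).
'cs': N↓-sim [40, 12, 1] end={s37} ∉↓L; 2/2 single-dels accept.
'f2fc2c': run [40, 36, 31, 23, 6, 3, 1] end={s37} rej; 6/6 del acc.
'f2ssc2': N↓-sim [40, 36, 31, 22, 10, 2, 1] end={s37} ∉↓L; 6/6 del acc.
'sf2sss': N↓-sim [40, 35, 25, 17, 12, 3, 1] end={s37} ∉↓L; 6/6 single-dels accept.
4 obstructions.

A = [cs, f2fc2c, f2ssc2, sf2sss].


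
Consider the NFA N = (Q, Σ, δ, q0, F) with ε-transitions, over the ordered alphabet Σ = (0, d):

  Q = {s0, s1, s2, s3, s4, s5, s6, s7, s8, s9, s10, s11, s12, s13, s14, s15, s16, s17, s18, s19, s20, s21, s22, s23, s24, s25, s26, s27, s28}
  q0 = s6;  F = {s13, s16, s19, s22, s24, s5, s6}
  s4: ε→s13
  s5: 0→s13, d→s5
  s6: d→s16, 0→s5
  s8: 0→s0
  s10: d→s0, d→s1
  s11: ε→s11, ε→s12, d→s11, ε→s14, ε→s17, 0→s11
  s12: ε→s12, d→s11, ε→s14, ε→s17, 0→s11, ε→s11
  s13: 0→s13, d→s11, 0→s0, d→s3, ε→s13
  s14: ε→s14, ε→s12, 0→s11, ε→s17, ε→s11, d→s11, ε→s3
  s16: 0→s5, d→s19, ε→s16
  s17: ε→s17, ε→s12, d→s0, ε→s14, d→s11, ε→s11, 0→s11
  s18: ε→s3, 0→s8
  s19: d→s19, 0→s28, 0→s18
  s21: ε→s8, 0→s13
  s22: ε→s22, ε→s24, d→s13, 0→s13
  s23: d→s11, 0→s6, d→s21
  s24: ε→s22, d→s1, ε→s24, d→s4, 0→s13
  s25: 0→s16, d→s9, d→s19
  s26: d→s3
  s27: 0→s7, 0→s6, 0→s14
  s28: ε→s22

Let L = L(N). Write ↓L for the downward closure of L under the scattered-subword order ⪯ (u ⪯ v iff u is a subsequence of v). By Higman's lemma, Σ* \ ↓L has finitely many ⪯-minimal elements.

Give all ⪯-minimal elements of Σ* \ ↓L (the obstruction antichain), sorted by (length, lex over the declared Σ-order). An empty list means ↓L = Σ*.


min(Σ*\↓L) = [00d, dd0dd].

|Q|=29, |F|=7, |δ|=69 (27 ε).
min D↑ (7 st, q0=0, F={5}): 0:0→1,d→2 1:0→3,d→1 2:0→1,d→4 3:0→3,d→5 4:0→6,d→4 5:0→5,d→5 6:0→3,d→3.
'00d': |S_i|=[18, 15, 8, 6] end={s0,s11,s12,s14,s17,s3} — reject; 3/3 single-dels accept.
'dd0dd': |S_i|=[18, 17, 16, 14, 9, 6] end={s0,s11,s12,s14,s17,s3} rej; 5/5 single-dels accept.
2 words, ⪯-incomp.


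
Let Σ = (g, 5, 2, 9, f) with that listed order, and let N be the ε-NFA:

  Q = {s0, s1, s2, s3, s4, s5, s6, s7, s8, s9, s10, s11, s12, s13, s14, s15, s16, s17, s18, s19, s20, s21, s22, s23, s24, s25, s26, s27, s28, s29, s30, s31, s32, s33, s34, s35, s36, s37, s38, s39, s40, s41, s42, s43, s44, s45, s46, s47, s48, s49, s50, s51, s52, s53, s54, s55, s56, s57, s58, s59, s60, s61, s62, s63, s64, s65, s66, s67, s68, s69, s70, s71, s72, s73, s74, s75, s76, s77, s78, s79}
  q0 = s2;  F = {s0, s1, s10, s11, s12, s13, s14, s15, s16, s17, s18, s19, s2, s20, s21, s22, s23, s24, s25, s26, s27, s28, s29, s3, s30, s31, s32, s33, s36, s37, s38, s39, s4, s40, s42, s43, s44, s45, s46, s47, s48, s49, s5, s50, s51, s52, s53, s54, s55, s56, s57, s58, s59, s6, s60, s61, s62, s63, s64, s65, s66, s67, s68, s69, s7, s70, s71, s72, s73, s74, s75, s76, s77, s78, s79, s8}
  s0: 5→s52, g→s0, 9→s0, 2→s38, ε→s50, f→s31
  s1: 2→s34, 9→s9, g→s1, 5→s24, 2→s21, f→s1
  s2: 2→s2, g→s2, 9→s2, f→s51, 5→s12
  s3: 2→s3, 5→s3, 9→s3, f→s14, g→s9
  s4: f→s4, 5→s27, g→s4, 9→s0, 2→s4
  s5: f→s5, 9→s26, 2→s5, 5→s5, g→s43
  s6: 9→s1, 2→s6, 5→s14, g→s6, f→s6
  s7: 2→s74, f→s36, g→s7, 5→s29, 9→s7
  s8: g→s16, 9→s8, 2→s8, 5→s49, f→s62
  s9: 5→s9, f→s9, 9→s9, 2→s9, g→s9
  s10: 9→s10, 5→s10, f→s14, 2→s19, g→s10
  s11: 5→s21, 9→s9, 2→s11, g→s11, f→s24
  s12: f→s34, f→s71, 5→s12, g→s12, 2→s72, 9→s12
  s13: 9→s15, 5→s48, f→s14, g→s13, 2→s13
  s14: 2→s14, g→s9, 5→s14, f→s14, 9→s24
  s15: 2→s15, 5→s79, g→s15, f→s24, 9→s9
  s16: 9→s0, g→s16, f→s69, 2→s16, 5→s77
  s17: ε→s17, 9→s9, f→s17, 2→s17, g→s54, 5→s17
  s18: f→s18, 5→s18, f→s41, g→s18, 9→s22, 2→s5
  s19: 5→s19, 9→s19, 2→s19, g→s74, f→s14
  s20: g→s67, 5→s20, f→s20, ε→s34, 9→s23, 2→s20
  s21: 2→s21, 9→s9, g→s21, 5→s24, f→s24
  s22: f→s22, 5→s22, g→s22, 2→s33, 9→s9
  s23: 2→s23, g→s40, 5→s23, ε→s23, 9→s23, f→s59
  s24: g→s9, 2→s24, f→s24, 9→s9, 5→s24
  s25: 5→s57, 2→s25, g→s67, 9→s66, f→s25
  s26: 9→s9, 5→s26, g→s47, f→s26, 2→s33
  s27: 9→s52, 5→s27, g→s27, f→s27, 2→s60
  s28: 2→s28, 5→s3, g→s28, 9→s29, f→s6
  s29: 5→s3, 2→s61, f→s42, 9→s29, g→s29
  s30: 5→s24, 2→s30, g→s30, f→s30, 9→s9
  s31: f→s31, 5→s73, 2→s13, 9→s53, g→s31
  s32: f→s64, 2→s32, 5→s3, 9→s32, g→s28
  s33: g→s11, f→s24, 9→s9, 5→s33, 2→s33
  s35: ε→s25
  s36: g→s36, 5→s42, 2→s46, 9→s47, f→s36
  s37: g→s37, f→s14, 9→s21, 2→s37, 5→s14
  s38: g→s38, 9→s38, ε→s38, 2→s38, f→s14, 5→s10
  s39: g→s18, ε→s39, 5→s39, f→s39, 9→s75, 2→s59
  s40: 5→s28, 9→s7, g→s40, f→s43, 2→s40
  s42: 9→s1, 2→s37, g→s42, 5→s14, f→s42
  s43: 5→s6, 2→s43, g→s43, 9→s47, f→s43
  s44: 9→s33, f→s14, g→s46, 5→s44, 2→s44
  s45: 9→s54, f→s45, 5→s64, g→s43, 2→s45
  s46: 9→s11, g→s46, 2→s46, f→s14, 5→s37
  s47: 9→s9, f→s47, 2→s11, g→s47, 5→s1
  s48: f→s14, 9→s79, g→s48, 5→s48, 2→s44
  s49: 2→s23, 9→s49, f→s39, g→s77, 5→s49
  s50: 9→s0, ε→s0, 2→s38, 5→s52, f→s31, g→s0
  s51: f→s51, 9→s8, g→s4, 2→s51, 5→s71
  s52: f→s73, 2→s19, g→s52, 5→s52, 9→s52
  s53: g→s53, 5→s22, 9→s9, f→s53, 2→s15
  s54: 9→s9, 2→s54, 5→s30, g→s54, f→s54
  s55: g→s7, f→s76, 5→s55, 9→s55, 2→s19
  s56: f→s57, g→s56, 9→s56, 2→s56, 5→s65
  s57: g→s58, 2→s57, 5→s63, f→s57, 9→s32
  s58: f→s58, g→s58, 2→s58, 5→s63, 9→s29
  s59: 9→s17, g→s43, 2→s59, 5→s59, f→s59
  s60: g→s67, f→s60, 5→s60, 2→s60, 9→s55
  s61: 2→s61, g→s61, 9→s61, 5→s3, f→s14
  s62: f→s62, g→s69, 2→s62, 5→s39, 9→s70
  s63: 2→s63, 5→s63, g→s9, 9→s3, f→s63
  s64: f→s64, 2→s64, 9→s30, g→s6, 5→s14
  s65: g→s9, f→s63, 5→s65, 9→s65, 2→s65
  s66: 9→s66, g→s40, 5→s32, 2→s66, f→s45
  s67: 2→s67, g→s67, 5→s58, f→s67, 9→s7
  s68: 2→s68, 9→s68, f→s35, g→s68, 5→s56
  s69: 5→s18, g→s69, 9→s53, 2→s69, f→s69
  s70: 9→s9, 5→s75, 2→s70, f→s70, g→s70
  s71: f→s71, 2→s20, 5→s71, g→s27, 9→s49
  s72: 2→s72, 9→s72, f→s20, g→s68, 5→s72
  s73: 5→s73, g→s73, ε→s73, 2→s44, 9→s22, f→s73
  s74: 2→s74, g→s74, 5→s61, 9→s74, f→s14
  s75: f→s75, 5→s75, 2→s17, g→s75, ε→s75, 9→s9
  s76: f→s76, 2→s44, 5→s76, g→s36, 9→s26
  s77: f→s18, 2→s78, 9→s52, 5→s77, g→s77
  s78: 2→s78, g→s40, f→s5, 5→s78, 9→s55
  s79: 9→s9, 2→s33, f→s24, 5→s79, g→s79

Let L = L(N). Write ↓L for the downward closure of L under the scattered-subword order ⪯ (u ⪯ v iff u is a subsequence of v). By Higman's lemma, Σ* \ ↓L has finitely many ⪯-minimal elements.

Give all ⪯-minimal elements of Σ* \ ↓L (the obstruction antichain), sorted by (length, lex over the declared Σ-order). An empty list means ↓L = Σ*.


|Q|=80, |F|=76, |δ|=398 (10 ε).
min D↑ (76 st, q0=0, F={43}): 0:g→0,5→1,2→0,9→0,f→2 1:g→1,5→1,2→3,9→1,f→4 2:g→5,5→4,2→2,9→6,f→2 3:g→7,5→3,2→3,9→3,f→8 4:g→9,5→4,2→8,9→10,f→4 5:g→5,5→9,2→5,9→11,f→5 6:g→12,5→10,2→6,9→6,f→13 7:g→7,5→14,2→7,9→7,f→15 8:g→16,5→8,2→8,9→17,f→8 9:g→9,5→9,2→18,9→19,f→9 10:g→20,5→10,2→17,9→10,f→21 11:g→11,5→19,2→22,9→11,f→23 12:g→12,5→20,2→12,9→11,f→24 13:g→24,5→21,2→13,9→25,f→13 14:g→14,5→26,2→14,9→14,f→27 15:g→16,5→27,2→15,9→28,f→15 16:g→16,5→29,2→16,9→30,f→16 17:g→31,5→17,2→17,9→17,f→32 18:g→16,5→18,2→18,9→33,f→18 19:g→19,5→19,2→34,9→19,f→35 20:g→20,5→20,2→36,9→19,f→37 21:g→37,5→21,2→32,9→38,f→21 22:g→22,5→39,2→22,9→22,f→40 23:g→23,5→35,2→41,9→42,f→23 24:g→24,5→37,2→24,9→42,f→24 25:g→25,5→38,2→25,9→43,f→25 26:g→43,5→26,2→26,9→26,f→44 27:g→29,5→44,2→27,9→45,f→27 28:g→31,5→45,2→28,9→28,f→46 29:g→29,5→44,2→29,9→47,f→29 30:g→30,5→47,2→48,9→30,f→49 31:g→31,5→50,2→31,9→30,f→51 32:g→51,5→32,2→32,9→52,f→32 33:g→30,5→33,2→34,9→33,f→53 34:g→48,5→34,2→34,9→34,f→40 35:g→35,5→35,2→54,9→55,f→35 36:g→31,5→36,2→36,9→33,f→56 37:g→37,5→37,2→56,9→55,f→37 38:g→38,5→38,2→52,9→43,f→38 39:g→39,5→39,2→34,9→39,f→40 40:g→43,5→40,2→40,9→57,f→40 41:g→41,5→58,2→41,9→59,f→40 42:g→42,5→55,2→59,9→43,f→42 43:g→43,5→43,2→43,9→43,f→43 44:g→43,5→44,2→44,9→60,f→44 45:g→50,5→60,2→45,9→45,f→61 46:g→51,5→61,2→46,9→62,f→46 47:g→47,5→60,2→63,9→47,f→64 48:g→48,5→63,2→48,9→48,f→40 49:g→49,5→64,2→65,9→66,f→49 50:g→50,5→60,2→50,9→47,f→67 51:g→51,5→67,2→51,9→66,f→51 52:g→62,5→52,2→52,9→43,f→52 53:g→49,5→53,2→54,9→68,f→53 54:g→65,5→54,2→54,9→69,f→40 55:g→55,5→55,2→69,9→43,f→55 56:g→51,5→56,2→56,9→68,f→56 57:g→43,5→57,2→57,9→43,f→57 58:g→58,5→58,2→54,9→70,f→40 59:g→59,5→70,2→59,9→43,f→57 60:g→43,5→60,2→60,9→60,f→40 61:g→67,5→40,2→61,9→71,f→61 62:g→62,5→71,2→62,9→43,f→62 63:g→63,5→60,2→63,9→63,f→40 64:g→64,5→40,2→72,9→73,f→64 65:g→65,5→72,2→65,9→74,f→40 66:g→66,5→73,2→74,9→43,f→66 67:g→67,5→40,2→67,9→73,f→67 68:g→66,5→68,2→69,9→43,f→68 69:g→74,5→69,2→69,9→43,f→57 70:g→70,5→70,2→69,9→43,f→57 71:g→71,5→57,2→71,9→43,f→71 72:g→72,5→40,2→72,9→75,f→40 73:g→73,5→57,2→75,9→43,f→73 74:g→74,5→75,2→74,9→43,f→57 75:g→75,5→57,2→75,9→43,f→57 [Hopcroft].
'f9f99': |S_i|=[80, 74, 62, 40, 18, 1] end={s9} ∉↓L; 5/5 single-dels accept.
'52g55g': run [80, 65, 50, 36, 21, 6, 1] end={s9} — reject; 6/6 deletions ∈↓L.
'fg92fg': |S_i|=[80, 74, 58, 36, 20, 3, 1] end={s9} — reject; 6/6 del acc.
3 words, ⪯-incomp.

min(Σ*\↓L) = [f9f99, 52g55g, fg92fg].


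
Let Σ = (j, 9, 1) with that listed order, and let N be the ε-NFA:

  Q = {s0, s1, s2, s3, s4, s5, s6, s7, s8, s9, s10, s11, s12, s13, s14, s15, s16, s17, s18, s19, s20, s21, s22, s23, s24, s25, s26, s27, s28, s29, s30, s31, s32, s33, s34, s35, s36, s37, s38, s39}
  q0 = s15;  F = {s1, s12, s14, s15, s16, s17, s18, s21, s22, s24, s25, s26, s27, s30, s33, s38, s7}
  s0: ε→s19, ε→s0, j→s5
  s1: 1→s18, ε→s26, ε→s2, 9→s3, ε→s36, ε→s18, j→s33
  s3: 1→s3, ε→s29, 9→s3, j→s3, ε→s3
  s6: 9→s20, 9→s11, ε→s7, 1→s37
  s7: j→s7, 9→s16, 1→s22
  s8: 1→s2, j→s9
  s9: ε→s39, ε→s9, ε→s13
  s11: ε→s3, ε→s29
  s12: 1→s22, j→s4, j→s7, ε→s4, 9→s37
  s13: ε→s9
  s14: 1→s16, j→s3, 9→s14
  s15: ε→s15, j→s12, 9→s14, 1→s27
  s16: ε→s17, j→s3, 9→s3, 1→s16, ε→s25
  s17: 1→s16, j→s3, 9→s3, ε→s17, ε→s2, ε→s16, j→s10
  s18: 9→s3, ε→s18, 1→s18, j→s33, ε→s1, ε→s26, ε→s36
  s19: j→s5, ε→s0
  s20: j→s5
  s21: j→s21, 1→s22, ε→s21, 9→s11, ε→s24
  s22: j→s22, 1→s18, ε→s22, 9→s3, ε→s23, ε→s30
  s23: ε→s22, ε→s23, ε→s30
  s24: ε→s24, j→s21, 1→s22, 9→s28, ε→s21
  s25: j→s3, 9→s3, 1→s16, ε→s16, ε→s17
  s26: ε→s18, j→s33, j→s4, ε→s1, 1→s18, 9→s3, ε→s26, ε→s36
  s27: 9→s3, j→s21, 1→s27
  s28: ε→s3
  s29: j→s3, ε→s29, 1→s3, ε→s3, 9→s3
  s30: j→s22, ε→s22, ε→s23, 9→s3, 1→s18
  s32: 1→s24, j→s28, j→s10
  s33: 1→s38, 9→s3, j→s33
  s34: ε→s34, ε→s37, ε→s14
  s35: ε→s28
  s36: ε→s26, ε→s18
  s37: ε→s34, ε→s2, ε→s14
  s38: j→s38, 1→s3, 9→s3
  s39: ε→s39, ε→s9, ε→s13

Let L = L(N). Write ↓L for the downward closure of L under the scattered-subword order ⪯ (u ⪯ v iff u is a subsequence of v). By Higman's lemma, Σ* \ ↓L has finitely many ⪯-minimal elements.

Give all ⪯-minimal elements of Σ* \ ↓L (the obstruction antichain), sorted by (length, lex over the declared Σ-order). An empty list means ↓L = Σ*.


|Q|=40, |F|=17, |δ|=131 (60 ε).
min D↑ (12 st, q0=0, F={6}): 0:j→1,9→2,1→3 1:j→4,9→2,1→5 2:j→6,9→2,1→7 3:j→8,9→6,1→3 4:j→4,9→7,1→5 5:j→5,9→6,1→9 6:j→6,9→6,1→6 7:j→6,9→6,1→7 8:j→8,9→6,1→5 9:j→10,9→6,1→9 10:j→10,9→6,1→11 11:j→11,9→6,1→6 (ε-aug+det+¬).
'9j': run [28, 12, 3] end={s10,s29,s3} ∉↓L; 2/2 del acc.
'19': N↓-sim [28, 22, 4] end={s11,s28,s29,s3} — reject; 2/2 single-dels accept.
'jj99': N↓-sim [28, 26, 22, 9, 2] end={s29,s3} — reject; 4/4 deletions ∈↓L.
'j11j11': |S_i|=[28, 26, 17, 14, 6, 3, 2] end={s29,s3} rej; 6/6 del acc.
4 minimals (antichain).

Antichain: [9j, 19, jj99, j11j11].


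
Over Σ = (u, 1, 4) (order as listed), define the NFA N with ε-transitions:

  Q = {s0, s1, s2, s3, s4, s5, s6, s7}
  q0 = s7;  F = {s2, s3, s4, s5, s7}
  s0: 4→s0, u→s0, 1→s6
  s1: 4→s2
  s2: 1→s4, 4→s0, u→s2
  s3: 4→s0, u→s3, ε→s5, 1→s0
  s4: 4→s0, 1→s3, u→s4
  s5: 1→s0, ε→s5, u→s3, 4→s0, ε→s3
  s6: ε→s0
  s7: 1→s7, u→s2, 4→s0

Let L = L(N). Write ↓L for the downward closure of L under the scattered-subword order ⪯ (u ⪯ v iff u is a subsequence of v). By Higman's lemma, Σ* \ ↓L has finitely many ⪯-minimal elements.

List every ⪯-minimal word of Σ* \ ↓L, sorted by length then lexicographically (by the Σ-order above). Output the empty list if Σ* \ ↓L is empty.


|Q|=8, |F|=5, |δ|=23 (4 ε).
min D↑ (5 st, q0=0, F={2}): 0:u→1,1→0,4→2 1:u→1,1→3,4→2 2:u→2,1→2,4→2 3:u→3,1→4,4→2 4:u→4,1→2,4→2.
'4': |S_i|=[7, 2] end={s0,s6} ∉↓L; 1/1 deletions ∈↓L.
'u111': |S_i|=[7, 6, 5, 4, 2] end={s0,s6} rej; 4/4 deletions ∈↓L.
2 minimals (antichain).

min(Σ*\↓L) = [4, u111].


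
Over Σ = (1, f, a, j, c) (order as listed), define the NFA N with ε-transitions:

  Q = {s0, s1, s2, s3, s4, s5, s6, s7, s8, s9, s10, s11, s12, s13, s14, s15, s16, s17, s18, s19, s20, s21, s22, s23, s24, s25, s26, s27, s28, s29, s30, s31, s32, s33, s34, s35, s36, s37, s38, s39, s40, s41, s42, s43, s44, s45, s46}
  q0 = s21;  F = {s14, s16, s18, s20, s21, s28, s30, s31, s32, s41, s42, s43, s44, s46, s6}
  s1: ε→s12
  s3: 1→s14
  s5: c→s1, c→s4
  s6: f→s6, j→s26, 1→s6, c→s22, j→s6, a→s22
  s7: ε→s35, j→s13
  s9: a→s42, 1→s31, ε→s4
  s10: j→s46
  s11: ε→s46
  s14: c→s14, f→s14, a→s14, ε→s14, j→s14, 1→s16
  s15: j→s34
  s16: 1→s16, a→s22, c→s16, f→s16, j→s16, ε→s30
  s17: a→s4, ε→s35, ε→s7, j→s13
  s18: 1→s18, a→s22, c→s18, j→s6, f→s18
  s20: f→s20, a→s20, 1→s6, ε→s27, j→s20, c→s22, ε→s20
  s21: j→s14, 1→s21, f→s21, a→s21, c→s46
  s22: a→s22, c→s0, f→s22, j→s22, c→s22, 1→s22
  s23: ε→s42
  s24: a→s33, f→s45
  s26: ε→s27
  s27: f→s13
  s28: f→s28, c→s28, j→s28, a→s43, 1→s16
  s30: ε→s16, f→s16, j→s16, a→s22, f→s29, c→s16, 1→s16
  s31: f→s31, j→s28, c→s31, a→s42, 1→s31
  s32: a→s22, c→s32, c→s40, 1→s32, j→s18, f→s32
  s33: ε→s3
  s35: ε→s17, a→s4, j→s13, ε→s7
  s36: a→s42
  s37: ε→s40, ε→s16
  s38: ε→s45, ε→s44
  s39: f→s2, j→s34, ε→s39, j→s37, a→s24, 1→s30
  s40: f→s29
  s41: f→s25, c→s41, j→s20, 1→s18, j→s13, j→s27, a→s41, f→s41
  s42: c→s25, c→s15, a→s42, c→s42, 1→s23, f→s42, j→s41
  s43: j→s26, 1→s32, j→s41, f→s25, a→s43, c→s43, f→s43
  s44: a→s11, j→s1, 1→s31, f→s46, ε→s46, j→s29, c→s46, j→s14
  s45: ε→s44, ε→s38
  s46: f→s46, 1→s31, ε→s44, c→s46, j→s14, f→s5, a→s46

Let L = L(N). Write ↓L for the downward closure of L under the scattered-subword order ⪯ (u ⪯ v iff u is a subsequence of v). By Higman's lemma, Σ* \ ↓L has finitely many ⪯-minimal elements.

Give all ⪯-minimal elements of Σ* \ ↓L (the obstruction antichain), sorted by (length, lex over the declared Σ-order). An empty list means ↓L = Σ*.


min(Σ*\↓L) = [j1a, c1ajjc].

|Q|=47, |F|=15, |δ|=141 (25 ε).
min D↑ (14 st, q0=0, F={5}): 0:1→0,f→0,a→0,j→1,c→2 1:1→3,f→1,a→1,j→1,c→1 2:1→4,f→2,a→2,j→1,c→2 3:1→3,f→3,a→5,j→3,c→3 4:1→4,f→4,a→6,j→7,c→4 5:1→5,f→5,a→5,j→5,c→5 6:1→6,f→6,a→6,j→8,c→6 7:1→3,f→7,a→9,j→7,c→7 8:1→10,f→8,a→8,j→11,c→8 9:1→12,f→9,a→9,j→8,c→9 10:1→10,f→10,a→5,j→13,c→10 11:1→13,f→11,a→11,j→11,c→5 12:1→12,f→12,a→5,j→10,c→12 13:1→13,f→13,a→5,j→13,c→5.
'j1a': N↓-sim [31, 21, 12, 2] end={s0,s22} ∉↓L; 3/3 deletions ∈↓L.
'c1ajjc': run [31, 30, 22, 18, 11, 7, 2] end={s0,s22} rej; 6/6 single-dels accept.
2 obstructions.


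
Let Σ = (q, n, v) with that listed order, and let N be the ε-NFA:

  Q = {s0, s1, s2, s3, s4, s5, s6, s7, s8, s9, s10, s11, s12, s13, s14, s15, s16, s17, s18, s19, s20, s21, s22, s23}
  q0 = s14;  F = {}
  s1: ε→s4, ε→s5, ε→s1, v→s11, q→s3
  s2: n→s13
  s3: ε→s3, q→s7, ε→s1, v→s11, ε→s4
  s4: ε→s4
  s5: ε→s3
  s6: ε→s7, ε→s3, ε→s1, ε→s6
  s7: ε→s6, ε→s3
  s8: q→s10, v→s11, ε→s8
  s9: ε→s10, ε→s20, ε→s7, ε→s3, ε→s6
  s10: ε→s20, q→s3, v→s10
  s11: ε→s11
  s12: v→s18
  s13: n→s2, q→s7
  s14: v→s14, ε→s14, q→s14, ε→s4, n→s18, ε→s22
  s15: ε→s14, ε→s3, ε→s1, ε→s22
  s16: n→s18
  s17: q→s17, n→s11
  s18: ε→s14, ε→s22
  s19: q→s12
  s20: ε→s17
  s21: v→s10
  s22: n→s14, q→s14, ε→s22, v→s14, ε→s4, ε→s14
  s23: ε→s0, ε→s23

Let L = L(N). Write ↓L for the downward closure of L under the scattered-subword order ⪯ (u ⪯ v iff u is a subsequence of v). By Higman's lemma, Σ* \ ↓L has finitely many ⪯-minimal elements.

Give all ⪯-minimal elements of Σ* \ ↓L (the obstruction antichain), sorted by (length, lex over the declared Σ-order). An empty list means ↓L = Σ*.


Antichain: [ε].

|Q|=24, |F|=0, |δ|=60 (37 ε).
min D↑ (1 st, q0=0, F={0}): 0:q→0,n→0,v→0.
ε ∈ L(D↑) ⇒ ↓L = ∅.


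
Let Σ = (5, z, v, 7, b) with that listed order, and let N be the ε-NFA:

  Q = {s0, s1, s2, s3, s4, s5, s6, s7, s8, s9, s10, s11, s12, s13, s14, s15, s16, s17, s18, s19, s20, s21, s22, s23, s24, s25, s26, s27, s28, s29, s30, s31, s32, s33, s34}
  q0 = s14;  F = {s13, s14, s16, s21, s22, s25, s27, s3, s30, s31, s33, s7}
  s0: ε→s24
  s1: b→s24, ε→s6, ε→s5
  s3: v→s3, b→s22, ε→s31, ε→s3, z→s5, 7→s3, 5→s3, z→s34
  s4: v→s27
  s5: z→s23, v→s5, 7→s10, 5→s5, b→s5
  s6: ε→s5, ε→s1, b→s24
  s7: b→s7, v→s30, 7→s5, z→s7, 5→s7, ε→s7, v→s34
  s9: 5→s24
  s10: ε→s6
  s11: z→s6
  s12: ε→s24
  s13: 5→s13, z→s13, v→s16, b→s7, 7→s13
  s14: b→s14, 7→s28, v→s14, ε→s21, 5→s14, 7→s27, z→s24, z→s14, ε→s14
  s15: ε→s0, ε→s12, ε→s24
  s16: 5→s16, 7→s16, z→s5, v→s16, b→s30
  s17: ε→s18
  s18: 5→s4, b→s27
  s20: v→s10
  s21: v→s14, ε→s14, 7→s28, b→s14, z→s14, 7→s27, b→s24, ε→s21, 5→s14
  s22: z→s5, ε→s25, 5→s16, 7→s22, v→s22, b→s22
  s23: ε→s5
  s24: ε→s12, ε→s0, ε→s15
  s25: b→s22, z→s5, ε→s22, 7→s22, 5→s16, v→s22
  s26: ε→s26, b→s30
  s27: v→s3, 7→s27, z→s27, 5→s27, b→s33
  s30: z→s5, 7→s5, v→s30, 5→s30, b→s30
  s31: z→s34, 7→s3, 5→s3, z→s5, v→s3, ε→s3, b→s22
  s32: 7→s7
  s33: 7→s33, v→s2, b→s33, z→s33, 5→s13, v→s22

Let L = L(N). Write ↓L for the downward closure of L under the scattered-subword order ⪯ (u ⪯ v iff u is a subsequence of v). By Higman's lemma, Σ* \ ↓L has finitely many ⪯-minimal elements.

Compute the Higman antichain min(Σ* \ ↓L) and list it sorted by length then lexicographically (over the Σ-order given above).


A = [7vz, 7b5b7].

|Q|=35, |F|=12, |δ|=109 (26 ε).
min D↑ (10 st, q0=0, F={4}): 0:5→0,z→0,v→0,7→1,b→0 1:5→1,z→1,v→2,7→1,b→3 2:5→2,z→4,v→2,7→2,b→5 3:5→6,z→3,v→5,7→3,b→3 4:5→4,z→4,v→4,7→4,b→4 5:5→7,z→4,v→5,7→5,b→5 6:5→6,z→6,v→7,7→6,b→8 7:5→7,z→4,v→7,7→7,b→9 8:5→8,z→8,v→9,7→4,b→8 9:5→9,z→4,v→9,7→4,b→9.
'7vz': run [24, 22, 17, 10] end={s0,s1,s10,s12,s15,s23,s24,s34,s5,s6} ∉↓L; 3/3 del acc.
'7b5b7': run [24, 22, 18, 14, 12, 9] end={s0,s1,s10,s12,s15,s23,s24,s5,s6} ∉↓L; 5/5 deletions ∈↓L.
2 words, ⪯-incomp.


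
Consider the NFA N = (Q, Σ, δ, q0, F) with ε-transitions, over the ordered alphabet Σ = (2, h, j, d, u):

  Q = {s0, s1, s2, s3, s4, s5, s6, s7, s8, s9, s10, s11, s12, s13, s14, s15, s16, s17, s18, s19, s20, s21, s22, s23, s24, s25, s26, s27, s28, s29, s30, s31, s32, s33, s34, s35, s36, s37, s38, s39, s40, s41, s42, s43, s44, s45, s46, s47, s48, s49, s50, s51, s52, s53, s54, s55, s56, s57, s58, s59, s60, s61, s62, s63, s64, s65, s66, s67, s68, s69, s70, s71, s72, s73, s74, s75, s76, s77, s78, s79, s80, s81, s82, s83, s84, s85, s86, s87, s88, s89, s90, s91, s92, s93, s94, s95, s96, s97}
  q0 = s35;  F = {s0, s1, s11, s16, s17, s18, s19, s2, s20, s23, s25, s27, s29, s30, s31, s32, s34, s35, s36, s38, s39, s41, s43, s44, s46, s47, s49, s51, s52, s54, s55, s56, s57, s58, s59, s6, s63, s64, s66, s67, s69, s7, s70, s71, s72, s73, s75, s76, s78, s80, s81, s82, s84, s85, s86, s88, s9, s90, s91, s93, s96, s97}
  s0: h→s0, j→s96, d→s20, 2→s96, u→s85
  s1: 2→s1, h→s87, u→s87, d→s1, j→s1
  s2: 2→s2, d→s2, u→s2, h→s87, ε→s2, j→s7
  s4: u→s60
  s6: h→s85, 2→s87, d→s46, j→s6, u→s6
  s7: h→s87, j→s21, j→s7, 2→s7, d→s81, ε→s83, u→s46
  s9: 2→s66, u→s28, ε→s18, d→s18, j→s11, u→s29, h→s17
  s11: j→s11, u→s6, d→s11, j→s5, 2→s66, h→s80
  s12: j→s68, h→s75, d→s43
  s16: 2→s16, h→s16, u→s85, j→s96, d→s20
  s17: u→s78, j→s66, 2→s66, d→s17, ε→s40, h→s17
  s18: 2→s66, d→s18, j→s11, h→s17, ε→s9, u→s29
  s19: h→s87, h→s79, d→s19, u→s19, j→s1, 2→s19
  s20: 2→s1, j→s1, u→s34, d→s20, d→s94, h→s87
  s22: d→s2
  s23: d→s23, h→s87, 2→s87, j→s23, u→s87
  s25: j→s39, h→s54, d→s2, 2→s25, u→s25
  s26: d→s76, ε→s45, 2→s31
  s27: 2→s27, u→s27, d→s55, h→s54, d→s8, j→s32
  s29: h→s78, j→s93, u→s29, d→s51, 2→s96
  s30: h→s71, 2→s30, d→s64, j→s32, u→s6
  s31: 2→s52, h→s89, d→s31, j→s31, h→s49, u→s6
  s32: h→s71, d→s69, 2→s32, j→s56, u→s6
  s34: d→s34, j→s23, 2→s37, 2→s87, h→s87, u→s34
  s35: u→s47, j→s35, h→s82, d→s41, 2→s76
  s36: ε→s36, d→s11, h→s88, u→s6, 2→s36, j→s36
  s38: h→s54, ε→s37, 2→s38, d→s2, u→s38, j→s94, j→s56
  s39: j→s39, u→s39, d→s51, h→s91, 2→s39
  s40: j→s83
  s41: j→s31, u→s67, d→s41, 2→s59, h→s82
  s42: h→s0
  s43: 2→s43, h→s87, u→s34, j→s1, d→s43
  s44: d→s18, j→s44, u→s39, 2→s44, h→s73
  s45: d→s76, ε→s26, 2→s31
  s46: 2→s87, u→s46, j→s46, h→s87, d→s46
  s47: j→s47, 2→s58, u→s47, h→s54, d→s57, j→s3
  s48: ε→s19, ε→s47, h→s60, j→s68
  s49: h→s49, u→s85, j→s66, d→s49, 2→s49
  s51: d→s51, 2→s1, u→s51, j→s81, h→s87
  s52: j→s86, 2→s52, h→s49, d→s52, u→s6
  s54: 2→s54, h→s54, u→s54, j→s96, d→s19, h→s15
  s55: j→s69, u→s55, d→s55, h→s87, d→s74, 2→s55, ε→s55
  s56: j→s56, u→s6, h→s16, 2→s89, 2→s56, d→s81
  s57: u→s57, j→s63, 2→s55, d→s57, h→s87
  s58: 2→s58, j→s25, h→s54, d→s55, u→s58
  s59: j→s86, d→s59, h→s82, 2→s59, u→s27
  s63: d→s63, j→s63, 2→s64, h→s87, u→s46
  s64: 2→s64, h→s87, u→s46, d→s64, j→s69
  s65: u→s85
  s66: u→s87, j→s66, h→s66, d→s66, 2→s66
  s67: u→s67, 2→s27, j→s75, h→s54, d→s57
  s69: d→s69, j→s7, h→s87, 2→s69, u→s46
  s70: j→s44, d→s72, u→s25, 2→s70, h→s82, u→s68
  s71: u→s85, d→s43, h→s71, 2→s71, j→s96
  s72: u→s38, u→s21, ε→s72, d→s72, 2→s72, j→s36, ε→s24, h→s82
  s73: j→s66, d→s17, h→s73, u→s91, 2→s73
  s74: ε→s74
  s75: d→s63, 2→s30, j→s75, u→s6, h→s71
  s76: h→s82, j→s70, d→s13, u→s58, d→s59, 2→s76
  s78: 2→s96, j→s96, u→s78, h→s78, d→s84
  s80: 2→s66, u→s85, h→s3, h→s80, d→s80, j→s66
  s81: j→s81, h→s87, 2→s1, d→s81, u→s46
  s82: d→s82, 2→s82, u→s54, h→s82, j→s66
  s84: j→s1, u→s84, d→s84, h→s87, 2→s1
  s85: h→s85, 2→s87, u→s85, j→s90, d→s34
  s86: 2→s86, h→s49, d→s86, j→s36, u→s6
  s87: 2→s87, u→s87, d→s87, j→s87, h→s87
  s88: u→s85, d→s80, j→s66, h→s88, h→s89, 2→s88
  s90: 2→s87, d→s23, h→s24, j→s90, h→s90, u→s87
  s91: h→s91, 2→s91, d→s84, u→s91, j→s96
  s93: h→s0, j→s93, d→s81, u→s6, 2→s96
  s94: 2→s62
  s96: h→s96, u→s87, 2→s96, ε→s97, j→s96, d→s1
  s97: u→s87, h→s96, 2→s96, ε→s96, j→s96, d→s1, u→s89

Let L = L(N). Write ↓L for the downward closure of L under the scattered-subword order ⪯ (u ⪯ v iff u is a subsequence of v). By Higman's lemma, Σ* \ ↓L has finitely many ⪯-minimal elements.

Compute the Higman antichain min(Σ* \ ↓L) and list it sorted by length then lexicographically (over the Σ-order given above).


|Q|=98, |F|=62, |δ|=367 (17 ε).
min D↑ (61 st, q0=0, F={19}): 0:2→1,h→2,j→0,d→3,u→4 1:2→1,h→2,j→5,d→6,u→7 2:2→2,h→2,j→8,d→2,u→9 3:2→6,h→2,j→10,d→3,u→11 4:2→7,h→9,j→4,d→12,u→4 5:2→5,h→2,j→13,d→14,u→15 6:2→6,h→2,j→16,d→6,u→17 7:2→7,h→9,j→15,d→18,u→7 8:2→8,h→8,j→8,d→8,u→19 9:2→9,h→9,j→20,d→21,u→9 10:2→22,h→23,j→10,d→10,u→24 11:2→17,h→9,j→25,d→12,u→11 12:2→18,h→19,j→26,d→12,u→12 13:2→13,h→27,j→13,d→28,u→29 14:2→14,h→2,j→30,d→14,u→31 15:2→15,h→9,j→29,d→32,u→15 16:2→16,h→23,j→30,d→16,u→24 17:2→17,h→9,j→33,d→18,u→17 18:2→18,h→19,j→34,d→18,u→18 19:2→19,h→19,j→19,d→19,u→19 20:2→20,h→20,j→20,d→35,u→19 21:2→21,h→19,j→35,d→21,u→21 22:2→22,h→23,j→16,d→22,u→24 23:2→23,h→23,j→8,d→23,u→36 24:2→19,h→36,j→24,d→37,u→24 25:2→38,h→39,j→25,d→26,u→24 26:2→40,h→19,j→26,d→26,u→37 27:2→27,h→27,j→8,d→41,u→42 28:2→8,h→41,j→43,d→28,u→44 29:2→29,h→42,j→29,d→45,u→29 30:2→30,h→46,j→30,d→43,u→24 31:2→31,h→9,j→47,d→32,u→31 32:2→32,h→19,j→48,d→32,u→32 33:2→33,h→39,j→47,d→34,u→24 34:2→34,h→19,j→48,d→34,u→37 35:2→35,h→19,j→35,d→35,u→19 36:2→19,h→36,j→49,d→50,u→36 37:2→19,h→19,j→37,d→37,u→37 38:2→38,h→39,j→33,d→40,u→24 39:2→39,h→39,j→20,d→51,u→36 40:2→40,h→19,j→34,d→40,u→37 41:2→8,h→41,j→8,d→41,u→52 42:2→42,h→42,j→20,d→53,u→42 43:2→8,h→54,j→43,d→43,u→24 44:2→20,h→52,j→55,d→45,u→44 45:2→35,h→19,j→56,d→45,u→45 46:2→46,h→46,j→8,d→54,u→36 47:2→47,h→57,j→47,d→56,u→24 48:2→48,h→19,j→48,d→56,u→37 49:2→19,h→49,j→49,d→58,u→19 50:2→19,h→19,j→58,d→50,u→50 51:2→51,h→19,j→35,d→51,u→50 52:2→20,h→52,j→20,d→53,u→52 53:2→35,h→19,j→35,d→53,u→53 54:2→8,h→54,j→8,d→54,u→36 55:2→20,h→59,j→55,d→56,u→24 56:2→35,h→19,j→56,d→56,u→37 57:2→57,h→57,j→20,d→60,u→36 58:2→19,h→19,j→58,d→58,u→19 59:2→20,h→59,j→20,d→60,u→36 60:2→35,h→19,j→35,d→60,u→50 (ε-aug+det+¬).
'hju': |S_i|=[80, 35, 10, 2] end={s87,s89} — reject; 3/3 del acc.
'udh': N↓-sim [80, 56, 26, 2] end={s79,s87} rej; 3/3 del acc.
'dju2': N↓-sim [80, 69, 43, 10, 2] end={s37,s87} — reject; 4/4 deletions ∈↓L.
'2jjd2u': N↓-sim [80, 72, 61, 44, 34, 8, 2] end={s87,s89} — reject; 6/6 single-dels accept.
4 words, ⪯-incomp.

A = [hju, udh, dju2, 2jjd2u].
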